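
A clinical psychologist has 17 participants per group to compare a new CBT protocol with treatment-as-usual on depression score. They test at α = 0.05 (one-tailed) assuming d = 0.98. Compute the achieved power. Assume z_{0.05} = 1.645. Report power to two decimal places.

power ≈ 0.89

For two equal groups, power = Φ(d·√(n/2) − z_{α}).
d·√(n/2) = 0.98 × √(17/2) = 0.98 × 2.915 = 2.857.
z_β = 2.857 − 1.645 = 1.212.
Power = Φ(1.212) = 0.887.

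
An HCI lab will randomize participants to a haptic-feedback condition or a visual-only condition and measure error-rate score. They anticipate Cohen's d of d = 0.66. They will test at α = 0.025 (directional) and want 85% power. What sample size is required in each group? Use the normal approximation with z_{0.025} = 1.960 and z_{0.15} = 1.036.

For two independent groups with equal n: n = 2·((z_{α} + z_β) / d)².
z_{α} + z_β = 1.960 + 1.036 = 2.996.
n = 2 × (2.996 / 0.66)² = 2 × 4.539² = 2 × 20.61 = 41.2.
Round up to the next whole participant.

n = 42 per group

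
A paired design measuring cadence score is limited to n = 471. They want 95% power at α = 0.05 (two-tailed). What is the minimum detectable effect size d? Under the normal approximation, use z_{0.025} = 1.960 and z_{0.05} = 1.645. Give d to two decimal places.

For a single sample (or paired design) of n = 471: d_min = (z_{α/2} + z_β)/√n.
z-sum = 1.960 + 1.645 = 3.605.
d_min = 3.605 / √471 = 3.605 / 21.703 = 0.166.

d_min ≈ 0.17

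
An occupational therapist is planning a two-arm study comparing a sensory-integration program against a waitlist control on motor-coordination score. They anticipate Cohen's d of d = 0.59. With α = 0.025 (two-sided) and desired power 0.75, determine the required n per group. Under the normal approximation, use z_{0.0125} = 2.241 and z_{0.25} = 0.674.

For two independent groups with equal n: n = 2·((z_{α/2} + z_β) / d)².
z_{α/2} + z_β = 2.241 + 0.674 = 2.915.
n = 2 × (2.915 / 0.59)² = 2 × 4.941² = 2 × 24.41 = 48.8.
Round up to the next whole participant.

n = 49 per group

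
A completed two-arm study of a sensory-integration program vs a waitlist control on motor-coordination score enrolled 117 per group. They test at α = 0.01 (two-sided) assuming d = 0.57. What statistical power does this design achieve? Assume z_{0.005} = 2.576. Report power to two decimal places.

For two equal groups, power = Φ(d·√(n/2) − z_{α/2}).
d·√(n/2) = 0.57 × √(117/2) = 0.57 × 7.649 = 4.360.
z_β = 4.360 − 2.576 = 1.784.
Power = Φ(1.784) = 0.963.

power ≈ 0.96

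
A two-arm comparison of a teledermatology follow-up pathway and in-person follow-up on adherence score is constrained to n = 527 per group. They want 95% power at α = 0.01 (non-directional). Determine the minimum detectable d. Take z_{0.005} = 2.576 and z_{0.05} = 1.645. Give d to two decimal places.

For two independent groups of n = 527 each: d_min = (z_{α/2} + z_β)·√(2/n).
z-sum = 2.576 + 1.645 = 4.221.
d_min = 4.221 × √(2/527) = 4.221 × 0.0616 = 0.260.

d_min ≈ 0.26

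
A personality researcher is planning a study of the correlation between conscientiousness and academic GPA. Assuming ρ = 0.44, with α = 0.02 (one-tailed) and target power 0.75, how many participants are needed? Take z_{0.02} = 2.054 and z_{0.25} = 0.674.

Fisher's z: C = ½·ln((1+r)/(1−r)) = ½·ln(2.5714) = 0.4722.
n = ((z_{α} + z_β)/C)² + 3.
(2.054 + 0.674) / 0.4722 = 2.728 / 0.4722 = 5.777.
n = 5.777² + 3 = 33.38 + 3 = 36.4.
Round up.

n = 37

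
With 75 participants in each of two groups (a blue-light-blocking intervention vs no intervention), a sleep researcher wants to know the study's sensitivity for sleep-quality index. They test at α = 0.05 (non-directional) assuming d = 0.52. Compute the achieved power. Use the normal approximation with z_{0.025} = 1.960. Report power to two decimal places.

For two equal groups, power = Φ(d·√(n/2) − z_{α/2}).
d·√(n/2) = 0.52 × √(75/2) = 0.52 × 6.124 = 3.184.
z_β = 3.184 − 1.960 = 1.224.
Power = Φ(1.224) = 0.890.

power ≈ 0.89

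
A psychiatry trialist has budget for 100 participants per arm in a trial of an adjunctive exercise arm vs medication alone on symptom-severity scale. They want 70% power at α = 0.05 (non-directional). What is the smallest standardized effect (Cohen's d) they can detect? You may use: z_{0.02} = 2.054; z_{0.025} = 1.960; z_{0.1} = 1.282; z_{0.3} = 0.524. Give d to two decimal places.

d_min ≈ 0.35

For two independent groups of n = 100 each: d_min = (z_{α/2} + z_β)·√(2/n).
z-sum = 1.960 + 0.524 = 2.484.
d_min = 2.484 × √(2/100) = 2.484 × 0.1414 = 0.351.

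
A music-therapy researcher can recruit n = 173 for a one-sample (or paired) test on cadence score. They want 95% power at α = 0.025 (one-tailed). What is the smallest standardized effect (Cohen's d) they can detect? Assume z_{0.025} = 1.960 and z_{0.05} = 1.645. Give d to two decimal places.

For a single sample (or paired design) of n = 173: d_min = (z_{α} + z_β)/√n.
z-sum = 1.960 + 1.645 = 3.605.
d_min = 3.605 / √173 = 3.605 / 13.153 = 0.274.

d_min ≈ 0.27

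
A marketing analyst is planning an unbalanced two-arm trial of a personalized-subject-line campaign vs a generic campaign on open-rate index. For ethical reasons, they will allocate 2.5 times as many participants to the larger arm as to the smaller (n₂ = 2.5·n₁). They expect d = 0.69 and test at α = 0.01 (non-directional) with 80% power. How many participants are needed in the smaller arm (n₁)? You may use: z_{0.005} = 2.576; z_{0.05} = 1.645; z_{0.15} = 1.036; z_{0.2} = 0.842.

n₁ = 35

With allocation ratio k = n₂/n₁ = 2.5, Var(x̄₁−x̄₂) = σ²(1/n₁ + 1/(k·n₁)) = σ²·(k+1)/(k·n₁).
So n₁ = (1 + 1/k)·((z_{α/2} + z_β)/d)² = 1.400 × (3.418/0.69)².
n₁ = 1.400 × 24.54 = 34.4.
Round up: n₁ = 35, giving n₂ = ⌈2.5 × 35⌉ = ⌈87.5⌉ = 88.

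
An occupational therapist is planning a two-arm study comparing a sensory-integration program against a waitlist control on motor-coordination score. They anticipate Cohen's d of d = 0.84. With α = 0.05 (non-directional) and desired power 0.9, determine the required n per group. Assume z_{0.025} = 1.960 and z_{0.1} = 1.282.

For two independent groups with equal n: n = 2·((z_{α/2} + z_β) / d)².
z_{α/2} + z_β = 1.960 + 1.282 = 3.242.
n = 2 × (3.242 / 0.84)² = 2 × 3.860² = 2 × 14.90 = 29.8.
Round up to the next whole participant.

n = 30 per group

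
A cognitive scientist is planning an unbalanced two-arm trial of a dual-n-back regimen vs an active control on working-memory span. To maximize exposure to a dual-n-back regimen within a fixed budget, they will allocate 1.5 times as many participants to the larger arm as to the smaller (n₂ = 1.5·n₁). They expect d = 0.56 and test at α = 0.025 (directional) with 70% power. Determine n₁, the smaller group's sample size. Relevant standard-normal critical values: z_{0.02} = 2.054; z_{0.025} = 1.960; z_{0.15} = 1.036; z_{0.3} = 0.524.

With allocation ratio k = n₂/n₁ = 1.5, Var(x̄₁−x̄₂) = σ²(1/n₁ + 1/(k·n₁)) = σ²·(k+1)/(k·n₁).
So n₁ = (1 + 1/k)·((z_{α} + z_β)/d)² = 1.667 × (2.484/0.56)².
n₁ = 1.667 × 19.68 = 32.8.
Round up: n₁ = 33, giving n₂ = ⌈1.5 × 33⌉ = ⌈49.5⌉ = 50.

n₁ = 33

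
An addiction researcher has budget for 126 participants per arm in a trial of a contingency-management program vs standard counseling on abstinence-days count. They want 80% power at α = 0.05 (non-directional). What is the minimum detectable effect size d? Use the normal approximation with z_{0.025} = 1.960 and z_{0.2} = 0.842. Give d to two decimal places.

d_min ≈ 0.35

For two independent groups of n = 126 each: d_min = (z_{α/2} + z_β)·√(2/n).
z-sum = 1.960 + 0.842 = 2.802.
d_min = 2.802 × √(2/126) = 2.802 × 0.1260 = 0.353.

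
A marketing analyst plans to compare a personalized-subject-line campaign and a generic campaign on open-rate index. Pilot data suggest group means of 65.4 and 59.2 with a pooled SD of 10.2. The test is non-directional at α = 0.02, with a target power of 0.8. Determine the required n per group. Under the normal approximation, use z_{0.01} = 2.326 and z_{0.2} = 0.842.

Cohen's d = |M₁ − M₂| / SD_pooled = |65.4 − 59.2| / 10.2 = 6.2 / 10.2 = 0.608.
For two independent groups with equal n: n = 2·((z_{α/2} + z_β) / d)².
z_{α/2} + z_β = 2.326 + 0.842 = 3.168.
n = 2 × (3.168 / 0.608)² = 2 × 5.211² = 2 × 27.15 = 54.3.
Round up to the next whole participant.

n = 55 per group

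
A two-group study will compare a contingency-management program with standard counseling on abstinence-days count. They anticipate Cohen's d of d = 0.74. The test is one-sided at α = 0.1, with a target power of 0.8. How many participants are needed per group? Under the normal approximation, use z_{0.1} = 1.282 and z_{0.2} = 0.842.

n = 17 per group

For two independent groups with equal n: n = 2·((z_{α} + z_β) / d)².
z_{α} + z_β = 1.282 + 0.842 = 2.124.
n = 2 × (2.124 / 0.74)² = 2 × 2.870² = 2 × 8.24 = 16.5.
Round up to the next whole participant.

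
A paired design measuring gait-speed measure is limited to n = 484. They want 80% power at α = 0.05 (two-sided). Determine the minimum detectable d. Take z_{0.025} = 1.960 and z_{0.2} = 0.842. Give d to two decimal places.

d_min ≈ 0.13

For a single sample (or paired design) of n = 484: d_min = (z_{α/2} + z_β)/√n.
z-sum = 1.960 + 0.842 = 2.802.
d_min = 2.802 / √484 = 2.802 / 22.000 = 0.127.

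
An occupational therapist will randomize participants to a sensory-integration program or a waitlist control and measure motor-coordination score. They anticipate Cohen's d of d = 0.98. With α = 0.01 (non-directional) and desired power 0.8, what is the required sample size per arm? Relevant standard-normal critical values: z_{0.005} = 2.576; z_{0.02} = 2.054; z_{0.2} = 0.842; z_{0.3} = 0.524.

n = 25 per group

For two independent groups with equal n: n = 2·((z_{α/2} + z_β) / d)².
z_{α/2} + z_β = 2.576 + 0.842 = 3.418.
n = 2 × (3.418 / 0.98)² = 2 × 3.488² = 2 × 12.16 = 24.3.
Round up to the next whole participant.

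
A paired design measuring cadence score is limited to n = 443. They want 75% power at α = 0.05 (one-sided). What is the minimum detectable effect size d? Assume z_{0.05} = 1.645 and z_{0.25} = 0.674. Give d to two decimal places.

For a single sample (or paired design) of n = 443: d_min = (z_{α} + z_β)/√n.
z-sum = 1.645 + 0.674 = 2.319.
d_min = 2.319 / √443 = 2.319 / 21.048 = 0.110.

d_min ≈ 0.11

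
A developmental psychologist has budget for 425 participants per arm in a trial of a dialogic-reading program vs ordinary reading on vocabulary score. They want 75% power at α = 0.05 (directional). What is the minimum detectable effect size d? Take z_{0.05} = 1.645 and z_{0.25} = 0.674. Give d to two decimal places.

For two independent groups of n = 425 each: d_min = (z_{α} + z_β)·√(2/n).
z-sum = 1.645 + 0.674 = 2.319.
d_min = 2.319 × √(2/425) = 2.319 × 0.0686 = 0.159.

d_min ≈ 0.16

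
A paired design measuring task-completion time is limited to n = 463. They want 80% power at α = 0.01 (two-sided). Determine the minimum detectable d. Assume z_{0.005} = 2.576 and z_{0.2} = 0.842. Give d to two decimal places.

For a single sample (or paired design) of n = 463: d_min = (z_{α/2} + z_β)/√n.
z-sum = 2.576 + 0.842 = 3.418.
d_min = 3.418 / √463 = 3.418 / 21.517 = 0.159.

d_min ≈ 0.16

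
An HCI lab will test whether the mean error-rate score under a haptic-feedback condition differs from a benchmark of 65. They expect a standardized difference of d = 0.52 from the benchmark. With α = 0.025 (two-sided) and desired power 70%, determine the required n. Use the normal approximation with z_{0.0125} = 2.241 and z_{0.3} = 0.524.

n = 29

For a one-sample test: n = ((z_{α/2} + z_β) / d)².
z_{α/2} + z_β = 2.241 + 0.524 = 2.765.
n = (2.765 / 0.52)² = 5.317² = 28.27.
Round up.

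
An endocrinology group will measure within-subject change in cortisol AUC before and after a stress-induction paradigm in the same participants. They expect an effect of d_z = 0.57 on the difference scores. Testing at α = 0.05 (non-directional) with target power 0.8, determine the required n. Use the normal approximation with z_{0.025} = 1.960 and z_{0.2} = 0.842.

n = 25 pairs

For a paired (one-sample on differences) test: n = ((z_{α/2} + z_β) / d)².
z_{α/2} + z_β = 1.960 + 0.842 = 2.802.
n = (2.802 / 0.57)² = 4.916² = 24.16.
Round up.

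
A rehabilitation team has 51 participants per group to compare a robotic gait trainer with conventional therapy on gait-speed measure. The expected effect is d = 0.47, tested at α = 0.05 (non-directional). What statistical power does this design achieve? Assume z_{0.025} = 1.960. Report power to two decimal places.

power ≈ 0.66

For two equal groups, power = Φ(d·√(n/2) − z_{α/2}).
d·√(n/2) = 0.47 × √(51/2) = 0.47 × 5.050 = 2.373.
z_β = 2.373 − 1.960 = 0.413.
Power = Φ(0.413) = 0.660.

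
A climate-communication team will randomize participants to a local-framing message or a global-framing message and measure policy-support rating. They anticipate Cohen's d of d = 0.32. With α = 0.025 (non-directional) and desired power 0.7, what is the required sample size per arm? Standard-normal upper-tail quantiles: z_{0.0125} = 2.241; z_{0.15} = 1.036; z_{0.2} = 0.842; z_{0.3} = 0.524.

n = 150 per group

For two independent groups with equal n: n = 2·((z_{α/2} + z_β) / d)².
z_{α/2} + z_β = 2.241 + 0.524 = 2.765.
n = 2 × (2.765 / 0.32)² = 2 × 8.641² = 2 × 74.66 = 149.3.
Round up to the next whole participant.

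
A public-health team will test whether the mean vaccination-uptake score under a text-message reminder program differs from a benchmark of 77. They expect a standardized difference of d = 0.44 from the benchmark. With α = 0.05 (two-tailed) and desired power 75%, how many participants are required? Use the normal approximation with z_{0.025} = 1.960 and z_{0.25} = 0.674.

n = 36

For a one-sample test: n = ((z_{α/2} + z_β) / d)².
z_{α/2} + z_β = 1.960 + 0.674 = 2.634.
n = (2.634 / 0.44)² = 5.986² = 35.84.
Round up.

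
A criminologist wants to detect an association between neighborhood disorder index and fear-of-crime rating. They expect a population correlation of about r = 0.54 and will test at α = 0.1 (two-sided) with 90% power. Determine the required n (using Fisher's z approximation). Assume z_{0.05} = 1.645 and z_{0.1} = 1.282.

n = 27

Fisher's z: C = ½·ln((1+r)/(1−r)) = ½·ln(3.3478) = 0.6042.
n = ((z_{α/2} + z_β)/C)² + 3.
(1.645 + 1.282) / 0.6042 = 2.927 / 0.6042 = 4.844.
n = 4.844² + 3 = 23.47 + 3 = 26.5.
Round up.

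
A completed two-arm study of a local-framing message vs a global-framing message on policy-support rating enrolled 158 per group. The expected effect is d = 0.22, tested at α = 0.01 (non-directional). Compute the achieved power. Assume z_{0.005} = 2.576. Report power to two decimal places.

power ≈ 0.27

For two equal groups, power = Φ(d·√(n/2) − z_{α/2}).
d·√(n/2) = 0.22 × √(158/2) = 0.22 × 8.888 = 1.955.
z_β = 1.955 − 2.576 = -0.621.
Power = Φ(-0.621) = 0.267.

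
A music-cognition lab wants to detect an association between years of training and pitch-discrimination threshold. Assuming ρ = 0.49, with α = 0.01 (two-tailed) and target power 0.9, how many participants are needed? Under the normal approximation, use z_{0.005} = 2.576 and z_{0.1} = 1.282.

n = 55

Fisher's z: C = ½·ln((1+r)/(1−r)) = ½·ln(2.9216) = 0.5361.
n = ((z_{α/2} + z_β)/C)² + 3.
(2.576 + 1.282) / 0.5361 = 3.858 / 0.5361 = 7.196.
n = 7.196² + 3 = 51.79 + 3 = 54.8.
Round up.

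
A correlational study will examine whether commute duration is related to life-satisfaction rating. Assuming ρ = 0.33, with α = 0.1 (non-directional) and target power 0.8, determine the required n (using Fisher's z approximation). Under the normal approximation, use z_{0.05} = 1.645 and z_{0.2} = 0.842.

Fisher's z: C = ½·ln((1+r)/(1−r)) = ½·ln(1.9851) = 0.3428.
n = ((z_{α/2} + z_β)/C)² + 3.
(1.645 + 0.842) / 0.3428 = 2.487 / 0.3428 = 7.255.
n = 7.255² + 3 = 52.63 + 3 = 55.6.
Round up.

n = 56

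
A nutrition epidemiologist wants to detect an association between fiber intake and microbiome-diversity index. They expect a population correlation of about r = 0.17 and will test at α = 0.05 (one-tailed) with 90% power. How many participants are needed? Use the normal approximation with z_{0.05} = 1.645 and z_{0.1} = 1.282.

Fisher's z: C = ½·ln((1+r)/(1−r)) = ½·ln(1.4096) = 0.1717.
n = ((z_{α} + z_β)/C)² + 3.
(1.645 + 1.282) / 0.1717 = 2.927 / 0.1717 = 17.047.
n = 17.047² + 3 = 290.61 + 3 = 293.6.
Round up.

n = 294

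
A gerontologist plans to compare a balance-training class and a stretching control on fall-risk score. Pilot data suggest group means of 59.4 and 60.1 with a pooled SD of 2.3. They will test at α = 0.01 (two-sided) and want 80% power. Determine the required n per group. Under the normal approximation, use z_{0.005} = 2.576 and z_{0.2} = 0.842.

n = 253 per group

Cohen's d = |M₁ − M₂| / SD_pooled = |59.4 − 60.1| / 2.3 = 0.7 / 2.3 = 0.304.
For two independent groups with equal n: n = 2·((z_{α/2} + z_β) / d)².
z_{α/2} + z_β = 2.576 + 0.842 = 3.418.
n = 2 × (3.418 / 0.304)² = 2 × 11.243² = 2 × 126.41 = 252.8.
Round up to the next whole participant.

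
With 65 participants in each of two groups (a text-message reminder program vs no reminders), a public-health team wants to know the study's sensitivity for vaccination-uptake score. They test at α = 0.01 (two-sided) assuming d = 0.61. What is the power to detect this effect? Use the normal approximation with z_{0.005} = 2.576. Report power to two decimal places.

power ≈ 0.82

For two equal groups, power = Φ(d·√(n/2) − z_{α/2}).
d·√(n/2) = 0.61 × √(65/2) = 0.61 × 5.701 = 3.478.
z_β = 3.478 − 2.576 = 0.902.
Power = Φ(0.902) = 0.816.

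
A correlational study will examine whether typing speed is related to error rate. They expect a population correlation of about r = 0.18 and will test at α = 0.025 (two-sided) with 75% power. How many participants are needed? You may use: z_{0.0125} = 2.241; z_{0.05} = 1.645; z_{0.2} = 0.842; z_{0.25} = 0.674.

n = 260

Fisher's z: C = ½·ln((1+r)/(1−r)) = ½·ln(1.4390) = 0.1820.
n = ((z_{α/2} + z_β)/C)² + 3.
(2.241 + 0.674) / 0.1820 = 2.915 / 0.1820 = 16.016.
n = 16.016² + 3 = 256.53 + 3 = 259.5.
Round up.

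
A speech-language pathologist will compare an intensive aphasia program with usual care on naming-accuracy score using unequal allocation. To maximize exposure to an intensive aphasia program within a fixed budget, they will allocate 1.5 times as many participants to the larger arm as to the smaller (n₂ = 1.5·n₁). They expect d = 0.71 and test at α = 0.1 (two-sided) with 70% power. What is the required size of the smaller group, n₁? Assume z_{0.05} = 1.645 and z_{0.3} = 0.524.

n₁ = 16

With allocation ratio k = n₂/n₁ = 1.5, Var(x̄₁−x̄₂) = σ²(1/n₁ + 1/(k·n₁)) = σ²·(k+1)/(k·n₁).
So n₁ = (1 + 1/k)·((z_{α/2} + z_β)/d)² = 1.667 × (2.169/0.71)².
n₁ = 1.667 × 9.33 = 15.6.
Round up: n₁ = 16, giving n₂ = 1.5 × 16 = 24.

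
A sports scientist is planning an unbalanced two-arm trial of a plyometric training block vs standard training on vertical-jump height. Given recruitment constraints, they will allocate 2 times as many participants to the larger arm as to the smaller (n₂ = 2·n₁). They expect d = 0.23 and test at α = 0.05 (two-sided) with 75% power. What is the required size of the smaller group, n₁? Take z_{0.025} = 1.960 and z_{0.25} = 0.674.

n₁ = 197

With allocation ratio k = n₂/n₁ = 2, Var(x̄₁−x̄₂) = σ²(1/n₁ + 1/(k·n₁)) = σ²·(k+1)/(k·n₁).
So n₁ = (1 + 1/k)·((z_{α/2} + z_β)/d)² = 1.500 × (2.634/0.23)².
n₁ = 1.500 × 131.15 = 196.7.
Round up: n₁ = 197, giving n₂ = 2 × 197 = 394.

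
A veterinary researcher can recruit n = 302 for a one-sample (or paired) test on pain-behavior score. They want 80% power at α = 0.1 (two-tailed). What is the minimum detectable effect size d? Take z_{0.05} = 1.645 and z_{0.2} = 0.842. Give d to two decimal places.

d_min ≈ 0.14

For a single sample (or paired design) of n = 302: d_min = (z_{α/2} + z_β)/√n.
z-sum = 1.645 + 0.842 = 2.487.
d_min = 2.487 / √302 = 2.487 / 17.378 = 0.143.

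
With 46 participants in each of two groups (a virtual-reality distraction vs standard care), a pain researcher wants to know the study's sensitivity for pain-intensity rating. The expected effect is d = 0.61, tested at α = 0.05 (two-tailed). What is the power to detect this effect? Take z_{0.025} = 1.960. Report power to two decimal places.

power ≈ 0.83

For two equal groups, power = Φ(d·√(n/2) − z_{α/2}).
d·√(n/2) = 0.61 × √(46/2) = 0.61 × 4.796 = 2.925.
z_β = 2.925 − 1.960 = 0.965.
Power = Φ(0.965) = 0.833.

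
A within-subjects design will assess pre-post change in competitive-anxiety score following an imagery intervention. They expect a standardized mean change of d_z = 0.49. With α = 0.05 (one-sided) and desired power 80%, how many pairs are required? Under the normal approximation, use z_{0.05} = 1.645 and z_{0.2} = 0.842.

For a paired (one-sample on differences) test: n = ((z_{α} + z_β) / d)².
z_{α} + z_β = 1.645 + 0.842 = 2.487.
n = (2.487 / 0.49)² = 5.076² = 25.76.
Round up.

n = 26 pairs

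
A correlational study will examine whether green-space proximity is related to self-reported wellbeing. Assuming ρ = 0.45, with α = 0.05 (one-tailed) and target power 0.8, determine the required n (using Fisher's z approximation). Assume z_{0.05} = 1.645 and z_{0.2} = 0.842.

n = 30

Fisher's z: C = ½·ln((1+r)/(1−r)) = ½·ln(2.6364) = 0.4847.
n = ((z_{α} + z_β)/C)² + 3.
(1.645 + 0.842) / 0.4847 = 2.487 / 0.4847 = 5.131.
n = 5.131² + 3 = 26.33 + 3 = 29.3.
Round up.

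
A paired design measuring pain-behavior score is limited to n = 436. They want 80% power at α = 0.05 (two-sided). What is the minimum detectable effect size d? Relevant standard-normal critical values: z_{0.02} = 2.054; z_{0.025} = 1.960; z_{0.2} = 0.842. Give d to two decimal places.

For a single sample (or paired design) of n = 436: d_min = (z_{α/2} + z_β)/√n.
z-sum = 1.960 + 0.842 = 2.802.
d_min = 2.802 / √436 = 2.802 / 20.881 = 0.134.

d_min ≈ 0.13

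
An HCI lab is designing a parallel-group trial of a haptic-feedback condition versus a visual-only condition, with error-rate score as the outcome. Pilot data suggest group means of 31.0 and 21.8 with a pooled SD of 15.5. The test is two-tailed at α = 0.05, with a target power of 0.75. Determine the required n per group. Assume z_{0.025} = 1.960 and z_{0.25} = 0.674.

Cohen's d = |M₁ − M₂| / SD_pooled = |31.0 − 21.8| / 15.5 = 9.2 / 15.5 = 0.594.
For two independent groups with equal n: n = 2·((z_{α/2} + z_β) / d)².
z_{α/2} + z_β = 1.960 + 0.674 = 2.634.
n = 2 × (2.634 / 0.594)² = 2 × 4.434² = 2 × 19.66 = 39.3.
Round up to the next whole participant.

n = 40 per group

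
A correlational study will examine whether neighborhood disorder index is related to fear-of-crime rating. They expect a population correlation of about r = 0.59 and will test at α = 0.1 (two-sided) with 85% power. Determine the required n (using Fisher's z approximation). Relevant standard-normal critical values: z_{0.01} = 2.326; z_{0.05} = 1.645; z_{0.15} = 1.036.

n = 19

Fisher's z: C = ½·ln((1+r)/(1−r)) = ½·ln(3.8780) = 0.6777.
n = ((z_{α/2} + z_β)/C)² + 3.
(1.645 + 1.036) / 0.6777 = 2.681 / 0.6777 = 3.956.
n = 3.956² + 3 = 15.65 + 3 = 18.7.
Round up.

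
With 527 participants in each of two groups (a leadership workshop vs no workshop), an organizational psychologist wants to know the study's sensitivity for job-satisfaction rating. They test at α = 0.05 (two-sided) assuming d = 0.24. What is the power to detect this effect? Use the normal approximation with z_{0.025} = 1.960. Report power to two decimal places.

power ≈ 0.97

For two equal groups, power = Φ(d·√(n/2) − z_{α/2}).
d·√(n/2) = 0.24 × √(527/2) = 0.24 × 16.233 = 3.896.
z_β = 3.896 − 1.960 = 1.936.
Power = Φ(1.936) = 0.974.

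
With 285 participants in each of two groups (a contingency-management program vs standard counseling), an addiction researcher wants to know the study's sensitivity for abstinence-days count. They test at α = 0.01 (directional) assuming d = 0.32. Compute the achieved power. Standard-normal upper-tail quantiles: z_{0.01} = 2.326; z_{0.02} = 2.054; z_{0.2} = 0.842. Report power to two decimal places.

power ≈ 0.93

For two equal groups, power = Φ(d·√(n/2) − z_{α}).
d·√(n/2) = 0.32 × √(285/2) = 0.32 × 11.937 = 3.820.
z_β = 3.820 − 2.326 = 1.494.
Power = Φ(1.494) = 0.932.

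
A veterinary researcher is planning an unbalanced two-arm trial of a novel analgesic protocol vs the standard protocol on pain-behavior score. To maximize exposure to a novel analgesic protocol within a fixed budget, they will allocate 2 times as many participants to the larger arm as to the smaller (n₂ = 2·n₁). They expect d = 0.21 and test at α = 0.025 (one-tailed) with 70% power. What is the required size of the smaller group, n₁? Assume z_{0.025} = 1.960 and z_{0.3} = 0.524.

With allocation ratio k = n₂/n₁ = 2, Var(x̄₁−x̄₂) = σ²(1/n₁ + 1/(k·n₁)) = σ²·(k+1)/(k·n₁).
So n₁ = (1 + 1/k)·((z_{α} + z_β)/d)² = 1.500 × (2.484/0.21)².
n₁ = 1.500 × 139.92 = 209.9.
Round up: n₁ = 210, giving n₂ = 2 × 210 = 420.

n₁ = 210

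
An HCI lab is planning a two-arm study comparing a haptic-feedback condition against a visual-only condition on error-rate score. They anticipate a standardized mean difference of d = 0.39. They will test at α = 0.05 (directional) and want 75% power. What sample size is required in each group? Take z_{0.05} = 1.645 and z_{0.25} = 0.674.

For two independent groups with equal n: n = 2·((z_{α} + z_β) / d)².
z_{α} + z_β = 1.645 + 0.674 = 2.319.
n = 2 × (2.319 / 0.39)² = 2 × 5.946² = 2 × 35.36 = 70.7.
Round up to the next whole participant.

n = 71 per group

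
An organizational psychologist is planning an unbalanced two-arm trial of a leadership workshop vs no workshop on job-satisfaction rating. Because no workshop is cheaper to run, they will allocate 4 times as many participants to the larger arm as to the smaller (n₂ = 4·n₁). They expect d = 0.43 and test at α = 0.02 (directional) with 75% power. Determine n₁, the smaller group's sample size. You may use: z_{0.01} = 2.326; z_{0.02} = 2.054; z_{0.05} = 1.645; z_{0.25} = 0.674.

n₁ = 51

With allocation ratio k = n₂/n₁ = 4, Var(x̄₁−x̄₂) = σ²(1/n₁ + 1/(k·n₁)) = σ²·(k+1)/(k·n₁).
So n₁ = (1 + 1/k)·((z_{α} + z_β)/d)² = 1.250 × (2.728/0.43)².
n₁ = 1.250 × 40.25 = 50.3.
Round up: n₁ = 51, giving n₂ = 4 × 51 = 204.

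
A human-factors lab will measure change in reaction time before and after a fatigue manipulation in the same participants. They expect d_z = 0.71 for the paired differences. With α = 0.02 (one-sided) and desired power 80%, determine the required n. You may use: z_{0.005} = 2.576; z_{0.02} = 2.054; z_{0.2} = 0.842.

For a paired (one-sample on differences) test: n = ((z_{α} + z_β) / d)².
z_{α} + z_β = 2.054 + 0.842 = 2.896.
n = (2.896 / 0.71)² = 4.079² = 16.64.
Round up.

n = 17 pairs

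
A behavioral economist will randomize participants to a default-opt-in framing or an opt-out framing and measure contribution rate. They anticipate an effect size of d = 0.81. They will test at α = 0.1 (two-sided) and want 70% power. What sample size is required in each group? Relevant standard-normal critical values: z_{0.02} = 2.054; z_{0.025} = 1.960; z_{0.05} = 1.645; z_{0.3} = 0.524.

n = 15 per group

For two independent groups with equal n: n = 2·((z_{α/2} + z_β) / d)².
z_{α/2} + z_β = 1.645 + 0.524 = 2.169.
n = 2 × (2.169 / 0.81)² = 2 × 2.678² = 2 × 7.17 = 14.3.
Round up to the next whole participant.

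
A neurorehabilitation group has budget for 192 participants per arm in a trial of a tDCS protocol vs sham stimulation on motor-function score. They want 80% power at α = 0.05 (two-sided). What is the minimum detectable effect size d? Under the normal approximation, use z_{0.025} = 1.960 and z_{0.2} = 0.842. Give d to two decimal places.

d_min ≈ 0.29

For two independent groups of n = 192 each: d_min = (z_{α/2} + z_β)·√(2/n).
z-sum = 1.960 + 0.842 = 2.802.
d_min = 2.802 × √(2/192) = 2.802 × 0.1021 = 0.286.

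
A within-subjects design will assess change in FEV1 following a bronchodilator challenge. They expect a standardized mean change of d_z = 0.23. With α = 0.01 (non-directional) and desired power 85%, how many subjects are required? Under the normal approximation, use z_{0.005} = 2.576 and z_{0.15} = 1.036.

n = 247 pairs

For a paired (one-sample on differences) test: n = ((z_{α/2} + z_β) / d)².
z_{α/2} + z_β = 2.576 + 1.036 = 3.612.
n = (3.612 / 0.23)² = 15.704² = 246.63.
Round up.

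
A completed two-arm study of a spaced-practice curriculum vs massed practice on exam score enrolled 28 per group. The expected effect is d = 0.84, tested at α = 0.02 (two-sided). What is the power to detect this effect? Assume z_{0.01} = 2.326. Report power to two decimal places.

For two equal groups, power = Φ(d·√(n/2) − z_{α/2}).
d·√(n/2) = 0.84 × √(28/2) = 0.84 × 3.742 = 3.143.
z_β = 3.143 − 2.326 = 0.817.
Power = Φ(0.817) = 0.793.

power ≈ 0.79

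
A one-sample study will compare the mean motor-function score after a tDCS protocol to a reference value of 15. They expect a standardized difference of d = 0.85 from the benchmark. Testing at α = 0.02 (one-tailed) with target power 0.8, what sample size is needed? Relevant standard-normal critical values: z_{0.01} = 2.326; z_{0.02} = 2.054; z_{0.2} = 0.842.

n = 12

For a one-sample test: n = ((z_{α} + z_β) / d)².
z_{α} + z_β = 2.054 + 0.842 = 2.896.
n = (2.896 / 0.85)² = 3.407² = 11.61.
Round up.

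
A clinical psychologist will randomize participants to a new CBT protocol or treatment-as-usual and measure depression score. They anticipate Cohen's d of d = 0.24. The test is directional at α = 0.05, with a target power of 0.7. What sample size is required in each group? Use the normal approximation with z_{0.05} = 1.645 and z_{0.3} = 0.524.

For two independent groups with equal n: n = 2·((z_{α} + z_β) / d)².
z_{α} + z_β = 1.645 + 0.524 = 2.169.
n = 2 × (2.169 / 0.24)² = 2 × 9.037² = 2 × 81.68 = 163.4.
Round up to the next whole participant.

n = 164 per group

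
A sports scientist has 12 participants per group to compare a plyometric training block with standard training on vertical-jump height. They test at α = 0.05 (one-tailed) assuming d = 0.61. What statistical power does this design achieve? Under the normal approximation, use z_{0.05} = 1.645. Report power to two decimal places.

For two equal groups, power = Φ(d·√(n/2) − z_{α}).
d·√(n/2) = 0.61 × √(12/2) = 0.61 × 2.449 = 1.494.
z_β = 1.494 − 1.645 = -0.151.
Power = Φ(-0.151) = 0.440.

power ≈ 0.44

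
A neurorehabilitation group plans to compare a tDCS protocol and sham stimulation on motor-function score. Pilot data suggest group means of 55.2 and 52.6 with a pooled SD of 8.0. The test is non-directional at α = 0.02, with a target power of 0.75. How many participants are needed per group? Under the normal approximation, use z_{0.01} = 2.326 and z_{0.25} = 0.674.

Cohen's d = |M₁ − M₂| / SD_pooled = |55.2 − 52.6| / 8.0 = 2.6 / 8.0 = 0.325.
For two independent groups with equal n: n = 2·((z_{α/2} + z_β) / d)².
z_{α/2} + z_β = 2.326 + 0.674 = 3.000.
n = 2 × (3.000 / 0.325)² = 2 × 9.231² = 2 × 85.21 = 170.4.
Round up to the next whole participant.

n = 171 per group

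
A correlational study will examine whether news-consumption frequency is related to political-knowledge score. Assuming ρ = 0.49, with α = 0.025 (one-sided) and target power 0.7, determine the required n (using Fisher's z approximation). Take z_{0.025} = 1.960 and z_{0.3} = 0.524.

n = 25

Fisher's z: C = ½·ln((1+r)/(1−r)) = ½·ln(2.9216) = 0.5361.
n = ((z_{α} + z_β)/C)² + 3.
(1.960 + 0.524) / 0.5361 = 2.484 / 0.5361 = 4.633.
n = 4.633² + 3 = 21.47 + 3 = 24.5.
Round up.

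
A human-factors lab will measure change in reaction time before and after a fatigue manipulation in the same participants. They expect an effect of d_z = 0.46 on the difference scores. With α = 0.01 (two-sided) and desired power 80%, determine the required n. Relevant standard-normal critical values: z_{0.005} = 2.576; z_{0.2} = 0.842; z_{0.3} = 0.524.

n = 56 pairs

For a paired (one-sample on differences) test: n = ((z_{α/2} + z_β) / d)².
z_{α/2} + z_β = 2.576 + 0.842 = 3.418.
n = (3.418 / 0.46)² = 7.430² = 55.21.
Round up.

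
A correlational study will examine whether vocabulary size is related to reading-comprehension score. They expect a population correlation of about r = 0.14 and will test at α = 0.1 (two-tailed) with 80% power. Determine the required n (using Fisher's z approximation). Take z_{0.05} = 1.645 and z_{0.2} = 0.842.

n = 315

Fisher's z: C = ½·ln((1+r)/(1−r)) = ½·ln(1.3256) = 0.1409.
n = ((z_{α/2} + z_β)/C)² + 3.
(1.645 + 0.842) / 0.1409 = 2.487 / 0.1409 = 17.651.
n = 17.651² + 3 = 311.55 + 3 = 314.6.
Round up.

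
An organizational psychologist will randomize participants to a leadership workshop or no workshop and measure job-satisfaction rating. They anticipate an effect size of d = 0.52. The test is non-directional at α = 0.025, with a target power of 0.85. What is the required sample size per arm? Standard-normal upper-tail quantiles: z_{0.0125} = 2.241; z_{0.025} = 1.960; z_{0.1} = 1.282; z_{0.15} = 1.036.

n = 80 per group

For two independent groups with equal n: n = 2·((z_{α/2} + z_β) / d)².
z_{α/2} + z_β = 2.241 + 1.036 = 3.277.
n = 2 × (3.277 / 0.52)² = 2 × 6.302² = 2 × 39.71 = 79.4.
Round up to the next whole participant.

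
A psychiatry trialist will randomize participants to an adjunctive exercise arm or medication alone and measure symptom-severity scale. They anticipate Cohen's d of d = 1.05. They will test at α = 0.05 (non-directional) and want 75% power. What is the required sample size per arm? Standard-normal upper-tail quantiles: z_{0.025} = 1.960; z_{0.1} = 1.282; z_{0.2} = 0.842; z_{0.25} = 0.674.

For two independent groups with equal n: n = 2·((z_{α/2} + z_β) / d)².
z_{α/2} + z_β = 1.960 + 0.674 = 2.634.
n = 2 × (2.634 / 1.05)² = 2 × 2.509² = 2 × 6.29 = 12.6.
Round up to the next whole participant.

n = 13 per group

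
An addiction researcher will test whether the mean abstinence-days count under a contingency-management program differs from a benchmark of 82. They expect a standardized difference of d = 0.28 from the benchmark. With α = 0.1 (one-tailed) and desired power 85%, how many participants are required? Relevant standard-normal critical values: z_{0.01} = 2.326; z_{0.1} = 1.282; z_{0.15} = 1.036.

For a one-sample test: n = ((z_{α} + z_β) / d)².
z_{α} + z_β = 1.282 + 1.036 = 2.318.
n = (2.318 / 0.28)² = 8.279² = 68.53.
Round up.

n = 69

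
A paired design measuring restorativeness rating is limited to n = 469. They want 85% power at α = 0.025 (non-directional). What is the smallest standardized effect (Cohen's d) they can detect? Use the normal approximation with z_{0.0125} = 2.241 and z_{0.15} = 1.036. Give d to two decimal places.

For a single sample (or paired design) of n = 469: d_min = (z_{α/2} + z_β)/√n.
z-sum = 2.241 + 1.036 = 3.277.
d_min = 3.277 / √469 = 3.277 / 21.656 = 0.151.

d_min ≈ 0.15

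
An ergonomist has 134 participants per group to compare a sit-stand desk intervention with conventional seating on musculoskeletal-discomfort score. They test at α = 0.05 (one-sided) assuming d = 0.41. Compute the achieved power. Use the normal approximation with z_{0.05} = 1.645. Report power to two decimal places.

power ≈ 0.96

For two equal groups, power = Φ(d·√(n/2) − z_{α}).
d·√(n/2) = 0.41 × √(134/2) = 0.41 × 8.185 = 3.356.
z_β = 3.356 − 1.645 = 1.711.
Power = Φ(1.711) = 0.956.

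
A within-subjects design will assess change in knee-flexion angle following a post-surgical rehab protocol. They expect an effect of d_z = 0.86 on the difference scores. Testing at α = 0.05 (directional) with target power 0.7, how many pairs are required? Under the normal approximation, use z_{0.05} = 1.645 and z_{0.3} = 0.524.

For a paired (one-sample on differences) test: n = ((z_{α} + z_β) / d)².
z_{α} + z_β = 1.645 + 0.524 = 2.169.
n = (2.169 / 0.86)² = 2.522² = 6.36.
Round up.

n = 7 pairs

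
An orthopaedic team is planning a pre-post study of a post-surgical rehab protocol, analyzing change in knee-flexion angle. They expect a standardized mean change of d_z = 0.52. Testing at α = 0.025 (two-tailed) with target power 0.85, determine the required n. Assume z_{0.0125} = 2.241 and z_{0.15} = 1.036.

n = 40 pairs

For a paired (one-sample on differences) test: n = ((z_{α/2} + z_β) / d)².
z_{α/2} + z_β = 2.241 + 1.036 = 3.277.
n = (3.277 / 0.52)² = 6.302² = 39.71.
Round up.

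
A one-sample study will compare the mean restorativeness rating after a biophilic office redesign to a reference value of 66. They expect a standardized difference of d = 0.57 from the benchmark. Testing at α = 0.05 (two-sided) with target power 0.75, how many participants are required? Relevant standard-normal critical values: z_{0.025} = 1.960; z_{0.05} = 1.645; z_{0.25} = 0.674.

For a one-sample test: n = ((z_{α/2} + z_β) / d)².
z_{α/2} + z_β = 1.960 + 0.674 = 2.634.
n = (2.634 / 0.57)² = 4.621² = 21.35.
Round up.

n = 22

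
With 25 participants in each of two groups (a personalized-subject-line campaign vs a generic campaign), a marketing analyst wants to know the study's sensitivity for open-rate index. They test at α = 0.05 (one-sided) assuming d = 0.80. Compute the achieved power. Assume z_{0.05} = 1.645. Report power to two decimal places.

For two equal groups, power = Φ(d·√(n/2) − z_{α}).
d·√(n/2) = 0.80 × √(25/2) = 0.80 × 3.536 = 2.828.
z_β = 2.828 − 1.645 = 1.183.
Power = Φ(1.183) = 0.882.

power ≈ 0.88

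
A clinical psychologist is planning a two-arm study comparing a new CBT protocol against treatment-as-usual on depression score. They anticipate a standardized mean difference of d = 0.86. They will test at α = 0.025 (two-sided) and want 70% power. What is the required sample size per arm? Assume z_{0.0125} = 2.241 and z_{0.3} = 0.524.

For two independent groups with equal n: n = 2·((z_{α/2} + z_β) / d)².
z_{α/2} + z_β = 2.241 + 0.524 = 2.765.
n = 2 × (2.765 / 0.86)² = 2 × 3.215² = 2 × 10.34 = 20.7.
Round up to the next whole participant.

n = 21 per group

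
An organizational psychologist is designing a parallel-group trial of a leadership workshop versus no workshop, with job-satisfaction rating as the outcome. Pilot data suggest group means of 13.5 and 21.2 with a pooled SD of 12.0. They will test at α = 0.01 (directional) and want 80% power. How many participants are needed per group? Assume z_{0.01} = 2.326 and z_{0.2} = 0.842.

Cohen's d = |M₁ − M₂| / SD_pooled = |13.5 − 21.2| / 12.0 = 7.7 / 12.0 = 0.642.
For two independent groups with equal n: n = 2·((z_{α} + z_β) / d)².
z_{α} + z_β = 2.326 + 0.842 = 3.168.
n = 2 × (3.168 / 0.642)² = 2 × 4.935² = 2 × 24.35 = 48.7.
Round up to the next whole participant.

n = 49 per group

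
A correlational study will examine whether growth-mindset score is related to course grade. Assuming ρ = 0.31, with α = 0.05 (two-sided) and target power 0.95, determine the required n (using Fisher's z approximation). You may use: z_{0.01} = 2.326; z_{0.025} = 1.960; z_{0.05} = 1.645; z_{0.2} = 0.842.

n = 130

Fisher's z: C = ½·ln((1+r)/(1−r)) = ½·ln(1.8986) = 0.3205.
n = ((z_{α/2} + z_β)/C)² + 3.
(1.960 + 1.645) / 0.3205 = 3.605 / 0.3205 = 11.248.
n = 11.248² + 3 = 126.52 + 3 = 129.5.
Round up.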